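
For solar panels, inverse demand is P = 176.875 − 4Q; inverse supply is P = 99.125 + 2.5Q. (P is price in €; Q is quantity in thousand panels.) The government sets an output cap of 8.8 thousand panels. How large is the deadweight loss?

€32.48 thousand

Competitive equilibrium: 176.875 − 4Q = 99.125 + 2.5Q → Q* = 11.9615, P* = 129.0288.
At Q = 8.8: demand price = 176.875 − 4·8.8 = 141.675; supply price = 99.125 + 2.5·8.8 = 121.125.
ΔQ = 11.9615 − 8.8 = 3.1615; wedge = 141.675 − 121.125 = 20.55.
The triangle = ½ × 3.1615 × 20.55 = €32.48 thousand.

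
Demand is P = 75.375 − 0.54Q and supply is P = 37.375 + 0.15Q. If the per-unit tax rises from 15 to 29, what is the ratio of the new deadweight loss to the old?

Competitive equilibrium: 75.375 − 0.54Q = 37.375 + 0.15Q → Q* = 55.0725, P* = 45.6359.
For a per-unit tax t: ΔQ = t/0.69, so DWL = ½·t·(t/0.69) = t²/1.38.
At t = 15: DWL = 163.043. At t = 29: DWL = 609.420.
Ratio = (29/15)² = 3.738.

3.738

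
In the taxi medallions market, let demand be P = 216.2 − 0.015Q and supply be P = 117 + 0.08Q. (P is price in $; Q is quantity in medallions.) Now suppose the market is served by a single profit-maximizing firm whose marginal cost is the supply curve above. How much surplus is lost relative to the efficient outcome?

$963.09

Competitive equilibrium: 216.2 − 0.015Q = 117 + 0.08Q → Q* = 1044.21053, P* = 200.53684.
Marginal revenue: MR = 216.2 − 0.03Q. Set MR = MC: 216.2 − 0.03Q = 117 + 0.08Q → Q_m = 901.81818.
Price P_m = 216.2 − 0.015·901.81818 = 202.67273; MC(Q_m) = 117 + 0.08·901.81818 = 189.14545.
Competitive Q* = 1044.21053, so ΔQ = 142.39235; wedge = 202.67273 − 189.14545 = 13.52728.
Welfare loss = ½ × 142.39235 × 13.52728 = $963.09.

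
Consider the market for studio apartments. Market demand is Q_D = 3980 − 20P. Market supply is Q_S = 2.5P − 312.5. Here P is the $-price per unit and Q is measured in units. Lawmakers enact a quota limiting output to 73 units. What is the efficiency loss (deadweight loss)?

In inverse form: demand P = 199 − 0.05Q, supply P = 125 + 0.4Q.
Competitive equilibrium: 199 − 0.05Q = 125 + 0.4Q → Q* = 164.4444, P* = 190.7778.
At Q = 73: demand price = 199 − 0.05·73 = 195.35; supply price = 125 + 0.4·73 = 154.2.
ΔQ = 164.4444 − 73 = 91.4444; wedge = 195.35 − 154.2 = 41.15.
Deadweight loss = ½ × 91.4444 × 41.15 = $1881.47.

$1881.47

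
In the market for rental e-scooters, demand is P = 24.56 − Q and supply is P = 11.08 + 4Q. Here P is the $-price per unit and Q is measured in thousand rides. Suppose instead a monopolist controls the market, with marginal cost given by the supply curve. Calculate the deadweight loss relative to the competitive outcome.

Competitive equilibrium: 24.56 − Q = 11.08 + 4Q → Q* = 2.696, P* = 21.864.
Marginal revenue: MR = 24.56 − 2Q. Set MR = MC: 24.56 − 2Q = 11.08 + 4Q → Q_m = 2.2467.
Price P_m = 24.56 − 1·2.2467 = 22.3133; MC(Q_m) = 11.08 + 4·2.2467 = 20.0668.
Competitive Q* = 2.696, so ΔQ = 0.4493; wedge = 22.3133 − 20.0668 = 2.2465.
The triangle = ½ × 0.4493 × 2.2465 = $0.50 thousand.

$0.50 thousand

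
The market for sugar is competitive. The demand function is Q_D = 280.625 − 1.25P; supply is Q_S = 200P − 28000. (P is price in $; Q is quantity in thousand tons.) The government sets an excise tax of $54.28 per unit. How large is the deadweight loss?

$1830.01 thousand

In inverse form: demand P = 224.5 − 0.8Q, supply P = 140 + 0.005Q.
Competitive equilibrium: 224.5 − 0.8Q = 140 + 0.005Q → Q* = 104.9689, P* = 140.5248.
With the tax, the buyer price exceeds the seller price by 54.28: (224.5 − 0.8Q) − (140 + 0.005Q) = 54.28 → Q' = 37.5404.
ΔQ = 104.9689 − 37.5404 = 67.4285; the wedge equals the tax, 54.28.
DWL = ½ × 67.4285 × 54.28 = $1830.01 thousand.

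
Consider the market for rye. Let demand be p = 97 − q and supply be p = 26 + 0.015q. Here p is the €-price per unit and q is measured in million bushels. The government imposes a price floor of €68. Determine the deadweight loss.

Competitive equilibrium: 97 − q = 26 + 0.015q → q* = 69.9507, p* = 27.0493.
At the floor p = 68, quantity demanded = (97 − 68)/1 = 29.
Sellers' marginal cost at q' = 29: 26 + 0.015·29 = 26.435.
Δq = 69.9507 − 29 = 40.9507; wedge = 68 − 26.435 = 41.565.
Deadweight loss = ½ × 40.9507 × 41.565 = €851.06 million.

€851.06 million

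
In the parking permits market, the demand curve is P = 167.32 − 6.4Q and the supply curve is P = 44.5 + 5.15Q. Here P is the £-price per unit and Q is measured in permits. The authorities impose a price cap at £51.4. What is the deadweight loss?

£498.83

Competitive equilibrium: 167.32 − 6.4Q = 44.5 + 5.15Q → Q* = 10.6338, P* = 99.2639.
At the ceiling P = 51.4, quantity supplied = (51.4 − 44.5)/5.15 = 1.3398.
Willingness to pay at Q' = 1.3398: 167.32 − 6.4·1.3398 = 158.7453.
ΔQ = 10.6338 − 1.3398 = 9.294; wedge = 158.7453 − 51.4 = 107.3453.
Deadweight loss = ½ × 9.294 × 107.3453 = £498.83.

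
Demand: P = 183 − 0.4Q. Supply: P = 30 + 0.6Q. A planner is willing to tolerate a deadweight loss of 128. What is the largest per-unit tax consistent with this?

Competitive equilibrium: 183 − 0.4Q = 30 + 0.6Q → Q* = 153, P* = 121.8.
A tax t gives ΔQ = t/1 and wedge t, so DWL = t²/2.
t²/2 = 128 → t² = 256 → t = 16.

16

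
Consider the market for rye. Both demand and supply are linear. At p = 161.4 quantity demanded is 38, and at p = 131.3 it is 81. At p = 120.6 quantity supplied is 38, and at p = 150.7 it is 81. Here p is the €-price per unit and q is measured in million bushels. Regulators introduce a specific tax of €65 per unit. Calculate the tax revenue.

€1346.43 million

Demand slope = (131.3 − 161.4)/(81 − 38) = −0.7, so p = 188 − 0.7q.
Supply slope = (150.7 − 120.6)/(81 − 38) = 0.7, so p = 94 + 0.7q.
Competitive equilibrium: 188 − 0.7q = 94 + 0.7q → q* = 67.1429, p* = 141.
With the tax, the buyer price exceeds the seller price by 65: (188 − 0.7q) − (94 + 0.7q) = 65 → q' = 20.7143.
Tax revenue = 65 × 20.7143 = €1346.43 million.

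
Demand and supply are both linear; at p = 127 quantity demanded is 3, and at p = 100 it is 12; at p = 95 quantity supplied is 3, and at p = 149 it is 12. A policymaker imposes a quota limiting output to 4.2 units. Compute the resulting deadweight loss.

Demand slope = (100 − 127)/(12 − 3) = −3, so p = 136 − 3q.
Supply slope = (149 − 95)/(12 − 3) = 6, so p = 77 + 6q.
Competitive equilibrium: 136 − 3q = 77 + 6q → q* = 6.5556, p* = 116.3333.
At q = 4.2: demand price = 136 − 3·4.2 = 123.4; supply price = 77 + 6·4.2 = 102.2.
Δq = 6.5556 − 4.2 = 2.3556; wedge = 123.4 − 102.2 = 21.2.
The triangle = ½ × 2.3556 × 21.2 = 24.97.

24.97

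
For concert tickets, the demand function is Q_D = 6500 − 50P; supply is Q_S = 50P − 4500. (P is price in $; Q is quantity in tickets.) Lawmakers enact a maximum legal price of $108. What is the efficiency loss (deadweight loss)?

In inverse form: demand P = 130 − 0.02Q, supply P = 90 + 0.02Q.
Competitive equilibrium: 130 − 0.02Q = 90 + 0.02Q → Q* = 1000, P* = 110.
At the ceiling P = 108, quantity supplied = (108 − 90)/0.02 = 900.
Willingness to pay at Q' = 900: 130 − 0.02·900 = 112.
ΔQ = 1000 − 900 = 100; wedge = 112 − 108 = 4.
Welfare loss = ½ × 100 × 4 = $200.

$200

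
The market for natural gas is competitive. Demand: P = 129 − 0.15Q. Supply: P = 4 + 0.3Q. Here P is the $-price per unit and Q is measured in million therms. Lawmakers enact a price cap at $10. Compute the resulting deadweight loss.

Competitive equilibrium: 129 − 0.15Q = 4 + 0.3Q → Q* = 277.7778, P* = 87.3333.
At the ceiling P = 10, quantity supplied = (10 − 4)/0.3 = 20.
Willingness to pay at Q' = 20: 129 − 0.15·20 = 126.
ΔQ = 277.7778 − 20 = 257.7778; wedge = 126 − 10 = 116.
Deadweight loss = ½ × 257.7778 × 116 = $14951.11 million.

$14951.11 million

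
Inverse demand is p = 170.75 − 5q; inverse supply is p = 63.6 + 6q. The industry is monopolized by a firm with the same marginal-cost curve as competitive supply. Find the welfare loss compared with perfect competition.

50.96

Competitive equilibrium: 170.75 − 5q = 63.6 + 6q → q* = 9.7409, p* = 122.0455.
Marginal revenue: MR = 170.75 − 10q. Set MR = MC: 170.75 − 10q = 63.6 + 6q → q_m = 6.6969.
Price p_m = 170.75 − 5·6.6969 = 137.2655; MC(q_m) = 63.6 + 6·6.6969 = 103.7814.
Competitive q* = 9.7409, so Δq = 3.044; wedge = 137.2655 − 103.7814 = 33.4841.
Welfare loss = ½ × 3.044 × 33.4841 = 50.96.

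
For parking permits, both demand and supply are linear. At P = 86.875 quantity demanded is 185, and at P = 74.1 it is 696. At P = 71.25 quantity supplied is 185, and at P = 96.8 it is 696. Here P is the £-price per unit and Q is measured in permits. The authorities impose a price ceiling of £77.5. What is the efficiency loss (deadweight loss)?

Demand slope = (74.1 − 86.875)/(696 − 185) = −0.025, so P = 91.5 − 0.025Q.
Supply slope = (96.8 − 71.25)/(696 − 185) = 0.05, so P = 62 + 0.05Q.
Competitive equilibrium: 91.5 − 0.025Q = 62 + 0.05Q → Q* = 393.3333, P* = 81.6667.
At the ceiling P = 77.5, quantity supplied = (77.5 − 62)/0.05 = 310.
Willingness to pay at Q' = 310: 91.5 − 0.025·310 = 83.75.
ΔQ = 393.3333 − 310 = 83.3333; wedge = 83.75 − 77.5 = 6.25.
The triangle = ½ × 83.3333 × 6.25 = £260.42.

£260.42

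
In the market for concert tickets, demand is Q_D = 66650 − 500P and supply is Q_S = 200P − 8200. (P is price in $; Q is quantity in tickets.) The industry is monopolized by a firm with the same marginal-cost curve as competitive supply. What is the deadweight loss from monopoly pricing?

In inverse form: demand P = 133.3 − 0.002Q, supply P = 41 + 0.005Q.
Competitive equilibrium: 133.3 − 0.002Q = 41 + 0.005Q → Q* = 13185.714286, P* = 106.928571.
Marginal revenue: MR = 133.3 − 0.004Q. Set MR = MC: 133.3 − 0.004Q = 41 + 0.005Q → Q_m = 10255.555556.
Price P_m = 133.3 − 0.002·10255.555556 = 112.788889; MC(Q_m) = 41 + 0.005·10255.555556 = 92.277778.
Competitive Q* = 13185.714286, so ΔQ = 2930.15873; wedge = 112.788889 − 92.277778 = 20.511111.
The triangle = ½ × 2930.15873 × 20.511111 = $30050.41.

$30050.41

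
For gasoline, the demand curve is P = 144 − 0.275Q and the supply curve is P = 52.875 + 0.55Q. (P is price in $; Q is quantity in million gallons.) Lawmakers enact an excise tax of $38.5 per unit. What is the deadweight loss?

$898.33 million

Competitive equilibrium: 144 − 0.275Q = 52.875 + 0.55Q → Q* = 110.4545, P* = 113.625.
With the tax, the buyer price exceeds the seller price by 38.5: (144 − 0.275Q) − (52.875 + 0.55Q) = 38.5 → Q' = 63.7879.
ΔQ = 110.4545 − 63.7879 = 46.6666; the wedge equals the tax, 38.5.
Welfare loss = ½ × 46.6666 × 38.5 = $898.33 million.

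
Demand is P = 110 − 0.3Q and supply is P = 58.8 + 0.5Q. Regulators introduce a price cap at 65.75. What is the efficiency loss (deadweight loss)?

Competitive equilibrium: 110 − 0.3Q = 58.8 + 0.5Q → Q* = 64, P* = 90.8.
At the ceiling P = 65.75, quantity supplied = (65.75 − 58.8)/0.5 = 13.9.
Willingness to pay at Q' = 13.9: 110 − 0.3·13.9 = 105.83.
ΔQ = 64 − 13.9 = 50.1; wedge = 105.83 − 65.75 = 40.08.
The triangle = ½ × 50.1 × 40.08 = 1004.004.

1004.004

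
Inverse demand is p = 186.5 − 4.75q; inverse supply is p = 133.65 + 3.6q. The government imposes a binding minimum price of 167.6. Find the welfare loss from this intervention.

Competitive equilibrium: 186.5 − 4.75q = 133.65 + 3.6q → q* = 6.3293, p* = 156.4356.
At the floor p = 167.6, quantity demanded = (186.5 − 167.6)/4.75 = 3.9789.
Sellers' marginal cost at q' = 3.9789: 133.65 + 3.6·3.9789 = 147.974.
Δq = 6.3293 − 3.9789 = 2.3504; wedge = 167.6 − 147.974 = 19.626.
DWL = ½ × 2.3504 × 19.626 = 23.06.

23.06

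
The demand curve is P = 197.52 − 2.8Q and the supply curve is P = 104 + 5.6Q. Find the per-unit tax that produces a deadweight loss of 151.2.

Competitive equilibrium: 197.52 − 2.8Q = 104 + 5.6Q → Q* = 11.1333, P* = 166.3467.
A tax t gives ΔQ = t/8.4 and wedge t, so DWL = t²/16.8.
t²/16.8 = 151.2 → t² = 2540.16 → t = 50.4.

50.4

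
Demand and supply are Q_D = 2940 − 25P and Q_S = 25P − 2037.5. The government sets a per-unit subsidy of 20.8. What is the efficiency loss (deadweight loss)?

2704

In inverse form: demand P = 117.6 − 0.04Q, supply P = 81.5 + 0.04Q.
Competitive equilibrium: 117.6 − 0.04Q = 81.5 + 0.04Q → Q* = 451.25, P* = 99.55.
The subsidy lowers effective supply by 20.8: P = 60.7 + 0.04Q.
New quantity: 117.6 − 0.04Q = 60.7 + 0.04Q → Q' = 711.25.
Overproduction ΔQ = 711.25 − 451.25 = 260; wedge = subsidy = 20.8.
Welfare loss = ½ × 260 × 20.8 = 2704.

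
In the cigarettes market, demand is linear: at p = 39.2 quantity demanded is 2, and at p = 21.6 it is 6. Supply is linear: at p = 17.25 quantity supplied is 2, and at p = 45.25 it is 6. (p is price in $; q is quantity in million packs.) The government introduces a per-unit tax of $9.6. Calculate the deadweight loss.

Demand slope = (21.6 − 39.2)/(6 − 2) = −4.4, so p = 48 − 4.4q.
Supply slope = (45.25 − 17.25)/(6 − 2) = 7, so p = 3.25 + 7q.
Competitive equilibrium: 48 − 4.4q = 3.25 + 7q → q* = 3.9254, p* = 30.7281.
With the tax, the buyer price exceeds the seller price by 9.6: (48 − 4.4q) − (3.25 + 7q) = 9.6 → q' = 3.0833.
Δq = 3.9254 − 3.0833 = 0.8421; the wedge equals the tax, 9.6.
DWL = ½ × 0.8421 × 9.6 = $4.04 million.

$4.04 million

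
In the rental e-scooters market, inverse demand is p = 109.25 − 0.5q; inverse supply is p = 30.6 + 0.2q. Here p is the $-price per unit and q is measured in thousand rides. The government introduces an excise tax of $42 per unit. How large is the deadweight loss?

$1260 thousand

Competitive equilibrium: 109.25 − 0.5q = 30.6 + 0.2q → q* = 112.3571, p* = 53.0714.
With the tax, the buyer price exceeds the seller price by 42: (109.25 − 0.5q) − (30.6 + 0.2q) = 42 → q' = 52.3571.
Δq = 112.3571 − 52.3571 = 60; the wedge equals the tax, 42.
DWL = ½ × 60 × 42 = $1260 thousand.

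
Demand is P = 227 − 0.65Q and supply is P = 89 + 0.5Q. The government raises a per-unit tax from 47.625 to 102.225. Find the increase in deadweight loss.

Competitive equilibrium: 227 − 0.65Q = 89 + 0.5Q → Q* = 120, P* = 149.
For a per-unit tax t: ΔQ = t/1.15, so DWL = ½·t·(t/1.15) = t²/2.3.
At t = 47.625: DWL = 986.148. At t = 102.225: DWL = 4543.457.
Increase = 4543.457 − 986.148 = 3557.31.

3557.31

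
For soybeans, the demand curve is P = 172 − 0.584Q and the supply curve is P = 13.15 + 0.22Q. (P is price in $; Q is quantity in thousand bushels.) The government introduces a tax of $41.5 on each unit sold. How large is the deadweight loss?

Competitive equilibrium: 172 − 0.584Q = 13.15 + 0.22Q → Q* = 197.5746, P* = 56.6164.
With the tax, the buyer price exceeds the seller price by 41.5: (172 − 0.584Q) − (13.15 + 0.22Q) = 41.5 → Q' = 145.9577.
ΔQ = 197.5746 − 145.9577 = 51.6169; the wedge equals the tax, 41.5.
The triangle = ½ × 51.6169 × 41.5 = $1071.05 thousand.

$1071.05 thousand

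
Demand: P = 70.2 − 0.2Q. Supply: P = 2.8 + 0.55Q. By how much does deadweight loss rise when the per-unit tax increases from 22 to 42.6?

887.17

Competitive equilibrium: 70.2 − 0.2Q = 2.8 + 0.55Q → Q* = 89.8667, P* = 52.2267.
For a per-unit tax t: ΔQ = t/0.75, so DWL = ½·t·(t/0.75) = t²/1.5.
At t = 22: DWL = 322.667. At t = 42.6: DWL = 1209.84.
Increase = 1209.84 − 322.667 = 887.17.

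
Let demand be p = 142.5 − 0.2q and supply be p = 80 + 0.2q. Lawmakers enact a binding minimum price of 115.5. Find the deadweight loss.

Competitive equilibrium: 142.5 − 0.2q = 80 + 0.2q → q* = 156.25, p* = 111.25.
At the floor p = 115.5, quantity demanded = (142.5 − 115.5)/0.2 = 135.
Sellers' marginal cost at q' = 135: 80 + 0.2·135 = 107.
Δq = 156.25 − 135 = 21.25; wedge = 115.5 − 107 = 8.5.
DWL = ½ × 21.25 × 8.5 = 90.31.

90.31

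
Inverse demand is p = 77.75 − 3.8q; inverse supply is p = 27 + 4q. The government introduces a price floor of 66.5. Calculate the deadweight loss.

Competitive equilibrium: 77.75 − 3.8q = 27 + 4q → q* = 6.5064, p* = 53.0256.
At the floor p = 66.5, quantity demanded = (77.75 − 66.5)/3.8 = 2.9605.
Sellers' marginal cost at q' = 2.9605: 27 + 4·2.9605 = 38.842.
Δq = 6.5064 − 2.9605 = 3.5459; wedge = 66.5 − 38.842 = 27.658.
Deadweight loss = ½ × 3.5459 × 27.658 = 49.04.

49.04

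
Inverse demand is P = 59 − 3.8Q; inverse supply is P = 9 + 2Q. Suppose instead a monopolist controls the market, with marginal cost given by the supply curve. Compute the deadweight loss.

33.77

Competitive equilibrium: 59 − 3.8Q = 9 + 2Q → Q* = 8.6207, P* = 26.2414.
Marginal revenue: MR = 59 − 7.6Q. Set MR = MC: 59 − 7.6Q = 9 + 2Q → Q_m = 5.2083.
Price P_m = 59 − 3.8·5.2083 = 39.2085; MC(Q_m) = 9 + 2·5.2083 = 19.4166.
Competitive Q* = 8.6207, so ΔQ = 3.4124; wedge = 39.2085 − 19.4166 = 19.7919.
Deadweight loss = ½ × 3.4124 × 19.7919 = 33.77.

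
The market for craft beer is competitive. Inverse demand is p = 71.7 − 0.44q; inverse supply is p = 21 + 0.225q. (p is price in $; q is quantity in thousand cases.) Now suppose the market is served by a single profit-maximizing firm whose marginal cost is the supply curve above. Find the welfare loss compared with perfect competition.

Competitive equilibrium: 71.7 − 0.44q = 21 + 0.225q → q* = 76.2406, p* = 38.1541.
Marginal revenue: MR = 71.7 − 0.88q. Set MR = MC: 71.7 − 0.88q = 21 + 0.225q → q_m = 45.8824.
Price p_m = 71.7 − 0.44·45.8824 = 51.5117; MC(q_m) = 21 + 0.225·45.8824 = 31.3235.
Competitive q* = 76.2406, so Δq = 30.3582; wedge = 51.5117 − 31.3235 = 20.1882.
The triangle = ½ × 30.3582 × 20.1882 = $306.44 thousand.

$306.44 thousand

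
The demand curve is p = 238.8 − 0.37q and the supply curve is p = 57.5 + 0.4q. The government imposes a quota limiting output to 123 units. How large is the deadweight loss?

Competitive equilibrium: 238.8 − 0.37q = 57.5 + 0.4q → q* = 235.4545, p* = 151.6818.
At q = 123: demand price = 238.8 − 0.37·123 = 193.29; supply price = 57.5 + 0.4·123 = 106.7.
Δq = 235.4545 − 123 = 112.4545; wedge = 193.29 − 106.7 = 86.59.
Deadweight loss = ½ × 112.4545 × 86.59 = 4868.72.

4868.72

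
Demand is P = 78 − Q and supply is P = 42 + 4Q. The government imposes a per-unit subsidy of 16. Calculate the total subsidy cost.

166.40

Competitive equilibrium: 78 − Q = 42 + 4Q → Q* = 7.2, P* = 70.8.
The subsidy lowers effective supply by 16: P = 26 + 4Q.
New quantity: 78 − Q = 26 + 4Q → Q' = 10.4.
Total subsidy cost = 16 × 10.4 = 166.40.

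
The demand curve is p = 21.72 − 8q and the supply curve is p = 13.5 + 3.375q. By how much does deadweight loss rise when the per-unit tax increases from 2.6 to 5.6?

Competitive equilibrium: 21.72 − 8q = 13.5 + 3.375q → q* = 0.7226, p* = 15.9389.
For a per-unit tax t: Δq = t/11.375, so DWL = ½·t·(t/11.375) = t²/22.75.
At t = 2.6: DWL = 0.297. At t = 5.6: DWL = 1.378.
Increase = 1.378 − 0.297 = 1.08.

1.08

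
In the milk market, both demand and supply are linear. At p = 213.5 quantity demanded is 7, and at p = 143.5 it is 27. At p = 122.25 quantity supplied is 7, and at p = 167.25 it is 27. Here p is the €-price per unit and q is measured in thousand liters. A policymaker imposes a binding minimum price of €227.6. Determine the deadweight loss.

€1138.32 thousand

Demand slope = (143.5 − 213.5)/(27 − 7) = −3.5, so p = 238 − 3.5q.
Supply slope = (167.25 − 122.25)/(27 − 7) = 2.25, so p = 106.5 + 2.25q.
Competitive equilibrium: 238 − 3.5q = 106.5 + 2.25q → q* = 22.8696, p* = 157.9565.
At the floor p = 227.6, quantity demanded = (238 − 227.6)/3.5 = 2.9714.
Sellers' marginal cost at q' = 2.9714: 106.5 + 2.25·2.9714 = 113.1857.
Δq = 22.8696 − 2.9714 = 19.8982; wedge = 227.6 − 113.1857 = 114.4143.
Deadweight loss = ½ × 19.8982 × 114.4143 = €1138.32 thousand.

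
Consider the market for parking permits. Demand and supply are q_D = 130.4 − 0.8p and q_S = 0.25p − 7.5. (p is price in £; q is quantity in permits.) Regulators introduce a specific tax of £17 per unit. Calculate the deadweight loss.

In inverse form: demand p = 163 − 1.25q, supply p = 30 + 4q.
Competitive equilibrium: 163 − 1.25q = 30 + 4q → q* = 25.3333, p* = 131.3333.
With the tax, the buyer price exceeds the seller price by 17: (163 − 1.25q) − (30 + 4q) = 17 → q' = 22.0952.
Δq = 25.3333 − 22.0952 = 3.2381; the wedge equals the tax, 17.
DWL = ½ × 3.2381 × 17 = £27.52.

£27.52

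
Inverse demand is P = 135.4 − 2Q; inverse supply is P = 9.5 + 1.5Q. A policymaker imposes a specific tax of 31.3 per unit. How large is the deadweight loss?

Competitive equilibrium: 135.4 − 2Q = 9.5 + 1.5Q → Q* = 35.97143, P* = 63.45714.
With the tax, the buyer price exceeds the seller price by 31.3: (135.4 − 2Q) − (9.5 + 1.5Q) = 31.3 → Q' = 27.02857.
ΔQ = 35.97143 − 27.02857 = 8.94286; the wedge equals the tax, 31.3.
The triangle = ½ × 8.94286 × 31.3 = 139.96.

139.96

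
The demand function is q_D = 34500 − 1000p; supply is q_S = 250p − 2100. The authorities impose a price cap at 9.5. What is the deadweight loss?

61132.56

In inverse form: demand p = 34.5 − 0.001q, supply p = 8.4 + 0.004q.
Competitive equilibrium: 34.5 − 0.001q = 8.4 + 0.004q → q* = 5220, p* = 29.28.
At the ceiling p = 9.5, quantity supplied = (9.5 − 8.4)/0.004 = 275.
Willingness to pay at q' = 275: 34.5 − 0.001·275 = 34.225.
Δq = 5220 − 275 = 4945; wedge = 34.225 − 9.5 = 24.725.
Deadweight loss = ½ × 4945 × 24.725 = 61132.56.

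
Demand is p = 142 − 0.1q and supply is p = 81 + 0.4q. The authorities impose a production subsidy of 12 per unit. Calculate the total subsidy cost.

1752

Competitive equilibrium: 142 − 0.1q = 81 + 0.4q → q* = 122, p* = 129.8.
The subsidy lowers effective supply by 12: p = 69 + 0.4q.
New quantity: 142 − 0.1q = 69 + 0.4q → q' = 146.
Total subsidy cost = 12 × 146 = 1752.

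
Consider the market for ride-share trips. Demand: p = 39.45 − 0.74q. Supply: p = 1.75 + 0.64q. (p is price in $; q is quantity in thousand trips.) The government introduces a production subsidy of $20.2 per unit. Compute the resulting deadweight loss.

Competitive equilibrium: 39.45 − 0.74q = 1.75 + 0.64q → q* = 27.3188, p* = 19.2341.
The subsidy lowers effective supply by 20.2: p = 0.64q − 18.45.
New quantity: 39.45 − 0.74q = 0.64q − 18.45 → q' = 41.9565.
Overproduction Δq = 41.9565 − 27.3188 = 14.6377; wedge = subsidy = 20.2.
The triangle = ½ × 14.6377 × 20.2 = $147.84 thousand.

$147.84 thousand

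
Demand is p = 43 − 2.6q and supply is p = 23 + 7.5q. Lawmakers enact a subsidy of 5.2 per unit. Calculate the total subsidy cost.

12.97

Competitive equilibrium: 43 − 2.6q = 23 + 7.5q → q* = 1.9802, p* = 37.8515.
The subsidy lowers effective supply by 5.2: p = 17.8 + 7.5q.
New quantity: 43 − 2.6q = 17.8 + 7.5q → q' = 2.495.
Total subsidy cost = 5.2 × 2.495 = 12.97.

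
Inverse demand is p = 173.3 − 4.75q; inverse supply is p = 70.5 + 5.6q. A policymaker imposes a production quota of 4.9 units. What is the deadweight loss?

Competitive equilibrium: 173.3 − 4.75q = 70.5 + 5.6q → q* = 9.9324, p* = 126.1213.
At q = 4.9: demand price = 173.3 − 4.75·4.9 = 150.025; supply price = 70.5 + 5.6·4.9 = 97.94.
Δq = 9.9324 − 4.9 = 5.0324; wedge = 150.025 − 97.94 = 52.085.
Deadweight loss = ½ × 5.0324 × 52.085 = 131.06.

131.06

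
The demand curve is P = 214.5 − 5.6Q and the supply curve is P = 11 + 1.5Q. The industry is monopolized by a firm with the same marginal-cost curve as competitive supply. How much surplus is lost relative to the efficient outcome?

567.03

Competitive equilibrium: 214.5 − 5.6Q = 11 + 1.5Q → Q* = 28.66197, P* = 53.99296.
Marginal revenue: MR = 214.5 − 11.2Q. Set MR = MC: 214.5 − 11.2Q = 11 + 1.5Q → Q_m = 16.02362.
Price P_m = 214.5 − 5.6·16.02362 = 124.76773; MC(Q_m) = 11 + 1.5·16.02362 = 35.03543.
Competitive Q* = 28.66197, so ΔQ = 12.63835; wedge = 124.76773 − 35.03543 = 89.7323.
Welfare loss = ½ × 12.63835 × 89.7323 = 567.03.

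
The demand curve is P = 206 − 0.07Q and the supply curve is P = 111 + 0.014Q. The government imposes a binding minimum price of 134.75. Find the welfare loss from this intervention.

Competitive equilibrium: 206 − 0.07Q = 111 + 0.014Q → Q* = 1130.9524, P* = 126.8333.
At the floor P = 134.75, quantity demanded = (206 − 134.75)/0.07 = 1017.8571.
Sellers' marginal cost at Q' = 1017.8571: 111 + 0.014·1017.8571 = 125.25.
ΔQ = 1130.9524 − 1017.8571 = 113.0953; wedge = 134.75 − 125.25 = 9.5.
The triangle = ½ × 113.0953 × 9.5 = 537.20.

537.20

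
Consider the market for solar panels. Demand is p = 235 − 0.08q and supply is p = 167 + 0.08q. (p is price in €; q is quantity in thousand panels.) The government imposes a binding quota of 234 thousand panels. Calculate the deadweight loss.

Competitive equilibrium: 235 − 0.08q = 167 + 0.08q → q* = 425, p* = 201.
At q = 234: demand price = 235 − 0.08·234 = 216.28; supply price = 167 + 0.08·234 = 185.72.
Δq = 425 − 234 = 191; wedge = 216.28 − 185.72 = 30.56.
DWL = ½ × 191 × 30.56 = €2918.48 thousand.

€2918.48 thousand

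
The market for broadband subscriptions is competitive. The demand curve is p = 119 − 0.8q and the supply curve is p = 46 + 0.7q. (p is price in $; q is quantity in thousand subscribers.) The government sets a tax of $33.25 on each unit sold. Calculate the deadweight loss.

$368.52 thousand

Competitive equilibrium: 119 − 0.8q = 46 + 0.7q → q* = 48.6667, p* = 80.0667.
With the tax, the buyer price exceeds the seller price by 33.25: (119 − 0.8q) − (46 + 0.7q) = 33.25 → q' = 26.5.
Δq = 48.6667 − 26.5 = 22.1667; the wedge equals the tax, 33.25.
The triangle = ½ × 22.1667 × 33.25 = $368.52 thousand.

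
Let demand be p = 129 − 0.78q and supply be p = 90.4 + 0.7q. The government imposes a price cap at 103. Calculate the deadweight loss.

48.32

Competitive equilibrium: 129 − 0.78q = 90.4 + 0.7q → q* = 26.0811, p* = 108.6568.
At the ceiling p = 103, quantity supplied = (103 − 90.4)/0.7 = 18.
Willingness to pay at q' = 18: 129 − 0.78·18 = 114.96.
Δq = 26.0811 − 18 = 8.0811; wedge = 114.96 − 103 = 11.96.
DWL = ½ × 8.0811 × 11.96 = 48.32.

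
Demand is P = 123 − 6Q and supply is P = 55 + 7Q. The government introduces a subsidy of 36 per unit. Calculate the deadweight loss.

Competitive equilibrium: 123 − 6Q = 55 + 7Q → Q* = 5.2308, P* = 91.6154.
The subsidy lowers effective supply by 36: P = 19 + 7Q.
New quantity: 123 − 6Q = 19 + 7Q → Q' = 8.
Overproduction ΔQ = 8 − 5.2308 = 2.7692; wedge = subsidy = 36.
Deadweight loss = ½ × 2.7692 × 36 = 49.85.

49.85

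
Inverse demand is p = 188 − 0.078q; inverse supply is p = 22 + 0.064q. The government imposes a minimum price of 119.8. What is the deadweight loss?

Competitive equilibrium: 188 − 0.078q = 22 + 0.064q → q* = 1169.01408, p* = 96.8169.
At the floor p = 119.8, quantity demanded = (188 − 119.8)/0.078 = 874.35897.
Sellers' marginal cost at q' = 874.35897: 22 + 0.064·874.35897 = 77.95897.
Δq = 1169.01408 − 874.35897 = 294.65511; wedge = 119.8 − 77.95897 = 41.84103.
DWL = ½ × 294.65511 × 41.84103 = 6164.34.

6164.34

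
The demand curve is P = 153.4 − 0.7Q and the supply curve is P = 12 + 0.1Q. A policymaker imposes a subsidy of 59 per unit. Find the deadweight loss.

Competitive equilibrium: 153.4 − 0.7Q = 12 + 0.1Q → Q* = 176.75, P* = 29.675.
The subsidy lowers effective supply by 59: P = 0.1Q − 47.
New quantity: 153.4 − 0.7Q = 0.1Q − 47 → Q' = 250.5.
Overproduction ΔQ = 250.5 − 176.75 = 73.75; wedge = subsidy = 59.
Deadweight loss = ½ × 73.75 × 59 = 2175.625.

2175.625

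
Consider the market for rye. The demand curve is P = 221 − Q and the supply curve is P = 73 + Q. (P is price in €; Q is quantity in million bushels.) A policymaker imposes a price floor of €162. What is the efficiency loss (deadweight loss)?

€225 million

Competitive equilibrium: 221 − Q = 73 + Q → Q* = 74, P* = 147.
At the floor P = 162, quantity demanded = (221 − 162)/1 = 59.
Sellers' marginal cost at Q' = 59: 73 + 1·59 = 132.
ΔQ = 74 − 59 = 15; wedge = 162 − 132 = 30.
The triangle = ½ × 15 × 30 = €225 million.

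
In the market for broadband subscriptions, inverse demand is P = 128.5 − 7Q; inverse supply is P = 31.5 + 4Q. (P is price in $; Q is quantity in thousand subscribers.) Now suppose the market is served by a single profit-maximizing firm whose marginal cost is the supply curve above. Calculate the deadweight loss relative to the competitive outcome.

$64.68 thousand

Competitive equilibrium: 128.5 − 7Q = 31.5 + 4Q → Q* = 8.8182, P* = 66.7727.
Marginal revenue: MR = 128.5 − 14Q. Set MR = MC: 128.5 − 14Q = 31.5 + 4Q → Q_m = 5.3889.
Price P_m = 128.5 − 7·5.3889 = 90.7777; MC(Q_m) = 31.5 + 4·5.3889 = 53.0556.
Competitive Q* = 8.8182, so ΔQ = 3.4293; wedge = 90.7777 − 53.0556 = 37.7221.
DWL = ½ × 3.4293 × 37.7221 = $64.68 thousand.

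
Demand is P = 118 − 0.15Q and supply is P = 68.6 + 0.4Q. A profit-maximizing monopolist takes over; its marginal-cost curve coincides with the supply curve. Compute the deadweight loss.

Competitive equilibrium: 118 − 0.15Q = 68.6 + 0.4Q → Q* = 89.8182, P* = 104.5273.
Marginal revenue: MR = 118 − 0.3Q. Set MR = MC: 118 − 0.3Q = 68.6 + 0.4Q → Q_m = 70.5714.
Price P_m = 118 − 0.15·70.5714 = 107.4143; MC(Q_m) = 68.6 + 0.4·70.5714 = 96.8286.
Competitive Q* = 89.8182, so ΔQ = 19.2468; wedge = 107.4143 − 96.8286 = 10.5857.
Welfare loss = ½ × 19.2468 × 10.5857 = 101.87.

101.87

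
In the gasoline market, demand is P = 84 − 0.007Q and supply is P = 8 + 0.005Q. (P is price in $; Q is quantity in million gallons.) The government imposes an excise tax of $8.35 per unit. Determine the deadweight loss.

Competitive equilibrium: 84 − 0.007Q = 8 + 0.005Q → Q* = 6333.3333, P* = 39.6667.
With the tax, the buyer price exceeds the seller price by 8.35: (84 − 0.007Q) − (8 + 0.005Q) = 8.35 → Q' = 5637.5.
ΔQ = 6333.3333 − 5637.5 = 695.8333; the wedge equals the tax, 8.35.
Welfare loss = ½ × 695.8333 × 8.35 = $2905.10 million.

$2905.10 million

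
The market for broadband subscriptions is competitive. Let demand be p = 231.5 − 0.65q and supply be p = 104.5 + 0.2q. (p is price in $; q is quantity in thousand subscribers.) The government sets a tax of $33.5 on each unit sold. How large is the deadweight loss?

Competitive equilibrium: 231.5 − 0.65q = 104.5 + 0.2q → q* = 149.4118, p* = 134.3824.
With the tax, the buyer price exceeds the seller price by 33.5: (231.5 − 0.65q) − (104.5 + 0.2q) = 33.5 → q' = 110.
Δq = 149.4118 − 110 = 39.4118; the wedge equals the tax, 33.5.
Deadweight loss = ½ × 39.4118 × 33.5 = $660.15 thousand.

$660.15 thousand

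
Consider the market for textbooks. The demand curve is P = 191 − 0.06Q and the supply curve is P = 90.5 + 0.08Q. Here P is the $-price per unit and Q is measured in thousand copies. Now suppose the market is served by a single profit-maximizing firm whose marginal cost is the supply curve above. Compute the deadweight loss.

Competitive equilibrium: 191 − 0.06Q = 90.5 + 0.08Q → Q* = 717.8571, P* = 147.9286.
Marginal revenue: MR = 191 − 0.12Q. Set MR = MC: 191 − 0.12Q = 90.5 + 0.08Q → Q_m = 502.5.
Price P_m = 191 − 0.06·502.5 = 160.85; MC(Q_m) = 90.5 + 0.08·502.5 = 130.7.
Competitive Q* = 717.8571, so ΔQ = 215.3571; wedge = 160.85 − 130.7 = 30.15.
Deadweight loss = ½ × 215.3571 × 30.15 = $3246.51 thousand.

$3246.51 thousand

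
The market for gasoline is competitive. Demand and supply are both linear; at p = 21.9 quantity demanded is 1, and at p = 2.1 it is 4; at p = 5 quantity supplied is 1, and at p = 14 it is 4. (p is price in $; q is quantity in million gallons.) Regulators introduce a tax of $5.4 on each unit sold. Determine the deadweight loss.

$1.52 million

Demand slope = (2.1 − 21.9)/(4 − 1) = −6.6, so p = 28.5 − 6.6q.
Supply slope = (14 − 5)/(4 − 1) = 3, so p = 2 + 3q.
Competitive equilibrium: 28.5 − 6.6q = 2 + 3q → q* = 2.7604, p* = 10.2813.
With the tax, the buyer price exceeds the seller price by 5.4: (28.5 − 6.6q) − (2 + 3q) = 5.4 → q' = 2.1979.
Δq = 2.7604 − 2.1979 = 0.5625; the wedge equals the tax, 5.4.
The triangle = ½ × 0.5625 × 5.4 = $1.52 million.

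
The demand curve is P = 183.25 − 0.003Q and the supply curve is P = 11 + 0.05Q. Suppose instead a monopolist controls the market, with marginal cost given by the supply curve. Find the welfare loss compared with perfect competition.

803.30

Competitive equilibrium: 183.25 − 0.003Q = 11 + 0.05Q → Q* = 3250, P* = 173.5.
Marginal revenue: MR = 183.25 − 0.006Q. Set MR = MC: 183.25 − 0.006Q = 11 + 0.05Q → Q_m = 3075.8929.
Price P_m = 183.25 − 0.003·3075.8929 = 174.0223; MC(Q_m) = 11 + 0.05·3075.8929 = 164.7946.
Competitive Q* = 3250, so ΔQ = 174.1071; wedge = 174.0223 − 164.7946 = 9.2277.
The triangle = ½ × 174.1071 × 9.2277 = 803.30.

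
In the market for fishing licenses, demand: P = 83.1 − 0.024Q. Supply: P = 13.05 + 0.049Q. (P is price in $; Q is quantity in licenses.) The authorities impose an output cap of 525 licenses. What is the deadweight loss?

Competitive equilibrium: 83.1 − 0.024Q = 13.05 + 0.049Q → Q* = 959.589, P* = 60.0699.
At Q = 525: demand price = 83.1 − 0.024·525 = 70.5; supply price = 13.05 + 0.049·525 = 38.775.
ΔQ = 959.589 − 525 = 434.589; wedge = 70.5 − 38.775 = 31.725.
Deadweight loss = ½ × 434.589 × 31.725 = $6893.67.

$6893.67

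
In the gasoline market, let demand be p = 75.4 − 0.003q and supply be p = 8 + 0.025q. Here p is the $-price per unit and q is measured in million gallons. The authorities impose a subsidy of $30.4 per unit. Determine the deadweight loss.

Competitive equilibrium: 75.4 − 0.003q = 8 + 0.025q → q* = 2407.1429, p* = 68.1786.
The subsidy lowers effective supply by 30.4: p = 0.025q − 22.4.
New quantity: 75.4 − 0.003q = 0.025q − 22.4 → q' = 3492.8571.
Overproduction Δq = 3492.8571 − 2407.1429 = 1085.7142; wedge = subsidy = 30.4.
Deadweight loss = ½ × 1085.7142 × 30.4 = $16502.86 million.

$16502.86 million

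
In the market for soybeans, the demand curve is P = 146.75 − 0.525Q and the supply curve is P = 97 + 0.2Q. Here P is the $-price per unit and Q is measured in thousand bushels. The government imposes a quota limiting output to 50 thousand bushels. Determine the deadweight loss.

$125.69 thousand

Competitive equilibrium: 146.75 − 0.525Q = 97 + 0.2Q → Q* = 68.6207, P* = 110.7241.
At Q = 50: demand price = 146.75 − 0.525·50 = 120.5; supply price = 97 + 0.2·50 = 107.
ΔQ = 68.6207 − 50 = 18.6207; wedge = 120.5 − 107 = 13.5.
Deadweight loss = ½ × 18.6207 × 13.5 = $125.69 thousand.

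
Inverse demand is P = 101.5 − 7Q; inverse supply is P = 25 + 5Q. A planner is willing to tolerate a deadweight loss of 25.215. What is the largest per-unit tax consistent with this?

24.6

Competitive equilibrium: 101.5 − 7Q = 25 + 5Q → Q* = 6.375, P* = 56.875.
A tax t gives ΔQ = t/12 and wedge t, so DWL = t²/24.
t²/24 = 25.215 → t² = 605.16 → t = 24.6.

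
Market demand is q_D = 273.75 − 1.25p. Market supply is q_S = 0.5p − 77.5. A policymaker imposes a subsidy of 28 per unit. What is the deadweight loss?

In inverse form: demand p = 219 − 0.8q, supply p = 155 + 2q.
Competitive equilibrium: 219 − 0.8q = 155 + 2q → q* = 22.8571, p* = 200.7143.
The subsidy lowers effective supply by 28: p = 127 + 2q.
New quantity: 219 − 0.8q = 127 + 2q → q' = 32.8571.
Overproduction Δq = 32.8571 − 22.8571 = 10; wedge = subsidy = 28.
Deadweight loss = ½ × 10 × 28 = 140.

140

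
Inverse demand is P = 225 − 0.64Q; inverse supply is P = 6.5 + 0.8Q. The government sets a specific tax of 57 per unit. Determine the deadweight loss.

Competitive equilibrium: 225 − 0.64Q = 6.5 + 0.8Q → Q* = 151.73611, P* = 127.88889.
With the tax, the buyer price exceeds the seller price by 57: (225 − 0.64Q) − (6.5 + 0.8Q) = 57 → Q' = 112.15278.
ΔQ = 151.73611 − 112.15278 = 39.58333; the wedge equals the tax, 57.
The triangle = ½ × 39.58333 × 57 = 1128.125.

1128.125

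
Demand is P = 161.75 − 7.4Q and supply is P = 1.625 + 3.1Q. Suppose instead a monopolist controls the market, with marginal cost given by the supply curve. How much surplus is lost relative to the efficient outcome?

208.67

Competitive equilibrium: 161.75 − 7.4Q = 1.625 + 3.1Q → Q* = 15.25, P* = 48.9.
Marginal revenue: MR = 161.75 − 14.8Q. Set MR = MC: 161.75 − 14.8Q = 1.625 + 3.1Q → Q_m = 8.9455.
Price P_m = 161.75 − 7.4·8.9455 = 95.5533; MC(Q_m) = 1.625 + 3.1·8.9455 = 29.3561.
Competitive Q* = 15.25, so ΔQ = 6.3045; wedge = 95.5533 − 29.3561 = 66.1972.
Welfare loss = ½ × 6.3045 × 66.1972 = 208.67.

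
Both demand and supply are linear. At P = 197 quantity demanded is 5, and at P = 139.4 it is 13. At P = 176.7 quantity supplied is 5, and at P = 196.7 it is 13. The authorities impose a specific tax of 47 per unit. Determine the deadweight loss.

Demand slope = (139.4 − 197)/(13 − 5) = −7.2, so P = 233 − 7.2Q.
Supply slope = (196.7 − 176.7)/(13 − 5) = 2.5, so P = 164.2 + 2.5Q.
Competitive equilibrium: 233 − 7.2Q = 164.2 + 2.5Q → Q* = 7.0928, P* = 181.932.
With the tax, the buyer price exceeds the seller price by 47: (233 − 7.2Q) − (164.2 + 2.5Q) = 47 → Q' = 2.2474.
ΔQ = 7.0928 − 2.2474 = 4.8454; the wedge equals the tax, 47.
Deadweight loss = ½ × 4.8454 × 47 = 113.87.

113.87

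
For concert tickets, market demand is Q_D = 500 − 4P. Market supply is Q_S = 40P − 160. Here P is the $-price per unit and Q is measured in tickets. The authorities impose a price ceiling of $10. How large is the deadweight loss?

In inverse form: demand P = 125 − 0.25Q, supply P = 4 + 0.025Q.
Competitive equilibrium: 125 − 0.25Q = 4 + 0.025Q → Q* = 440, P* = 15.
At the ceiling P = 10, quantity supplied = (10 − 4)/0.025 = 240.
Willingness to pay at Q' = 240: 125 − 0.25·240 = 65.
ΔQ = 440 − 240 = 200; wedge = 65 − 10 = 55.
Deadweight loss = ½ × 200 × 55 = $5500.

$5500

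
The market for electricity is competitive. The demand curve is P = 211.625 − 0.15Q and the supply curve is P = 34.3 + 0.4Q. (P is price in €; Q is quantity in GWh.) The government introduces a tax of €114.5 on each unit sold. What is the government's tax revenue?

Competitive equilibrium: 211.625 − 0.15Q = 34.3 + 0.4Q → Q* = 322.40909, P* = 163.26364.
With the tax, the buyer price exceeds the seller price by 114.5: (211.625 − 0.15Q) − (34.3 + 0.4Q) = 114.5 → Q' = 114.22727.
Tax revenue = 114.5 × 114.22727 = €13079.02.

€13079.02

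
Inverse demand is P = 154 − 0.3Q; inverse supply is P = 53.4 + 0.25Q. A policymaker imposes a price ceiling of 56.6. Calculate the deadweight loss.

7957.70

Competitive equilibrium: 154 − 0.3Q = 53.4 + 0.25Q → Q* = 182.9091, P* = 99.1273.
At the ceiling P = 56.6, quantity supplied = (56.6 − 53.4)/0.25 = 12.8.
Willingness to pay at Q' = 12.8: 154 − 0.3·12.8 = 150.16.
ΔQ = 182.9091 − 12.8 = 170.1091; wedge = 150.16 − 56.6 = 93.56.
The triangle = ½ × 170.1091 × 93.56 = 7957.70.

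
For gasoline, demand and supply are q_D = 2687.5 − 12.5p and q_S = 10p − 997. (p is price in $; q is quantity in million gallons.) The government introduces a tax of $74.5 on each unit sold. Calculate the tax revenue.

In inverse form: demand p = 215 − 0.08q, supply p = 99.7 + 0.1q.
Competitive equilibrium: 215 − 0.08q = 99.7 + 0.1q → q* = 640.5556, p* = 163.7556.
With the tax, the buyer price exceeds the seller price by 74.5: (215 − 0.08q) − (99.7 + 0.1q) = 74.5 → q' = 226.6667.
Tax revenue = 74.5 × 226.6667 = $16886.67 million.

$16886.67 million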